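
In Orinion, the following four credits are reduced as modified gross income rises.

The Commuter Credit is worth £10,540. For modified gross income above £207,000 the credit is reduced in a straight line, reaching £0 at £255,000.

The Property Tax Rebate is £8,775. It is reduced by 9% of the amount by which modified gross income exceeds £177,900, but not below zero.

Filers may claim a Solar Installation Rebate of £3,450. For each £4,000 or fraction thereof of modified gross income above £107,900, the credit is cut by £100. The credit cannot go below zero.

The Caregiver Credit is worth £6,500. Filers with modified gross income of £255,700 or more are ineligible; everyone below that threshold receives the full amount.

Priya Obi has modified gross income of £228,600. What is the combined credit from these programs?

Commuter Credit: £228,600 is £21,600 into a £48,000 phase-out range, leaving 26,400/48,000 of the credit: £10,540 × 26,400/48,000 = £5,797.
Property Tax Rebate: 9% of the £50,700 excess over £177,900 is £4,563; credit = £8,775 − £4,563 = £4,212.
Solar Installation Rebate: income exceeds £107,900 by £120,700, which is 31 full-or-partial £4,000 increments; reduction = 31 × £100 = £3,100, leaving £350.
Caregiver Credit: £228,600 is below the £255,700 cutoff, so the full £6,500 applies.
Total: £5,797 + £4,212 + £350 + £6,500 = £16,859.

£16,859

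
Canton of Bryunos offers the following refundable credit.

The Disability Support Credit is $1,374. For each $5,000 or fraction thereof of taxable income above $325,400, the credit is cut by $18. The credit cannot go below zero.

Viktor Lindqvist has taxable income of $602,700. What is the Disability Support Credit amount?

Disability Support Credit: income exceeds $325,400 by $277,300, which is 56 full-or-partial $5,000 increments; reduction = 56 × $18 = $1,008, leaving $366.

$366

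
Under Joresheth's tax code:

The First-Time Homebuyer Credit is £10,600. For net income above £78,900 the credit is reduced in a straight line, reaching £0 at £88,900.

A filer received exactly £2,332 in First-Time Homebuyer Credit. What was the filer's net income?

£86,700

£2,332 is 2,332/10,600 of the full £10,600, so 8,268/10,600 of the £10,000 range has been used: income = £78,900 + £10,000 × 8,268/10,600 = £86,700.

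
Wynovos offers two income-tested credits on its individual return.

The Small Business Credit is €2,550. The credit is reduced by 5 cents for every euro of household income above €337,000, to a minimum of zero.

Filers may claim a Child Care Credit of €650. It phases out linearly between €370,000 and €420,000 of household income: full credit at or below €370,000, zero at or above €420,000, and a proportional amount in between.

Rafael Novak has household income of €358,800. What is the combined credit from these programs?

Small Business Credit: 5% of the €21,800 excess over €337,000 is €1,090; credit = €2,550 − €1,090 = €1,460.
Child Care Credit: €358,800 is at or below the €370,000 threshold, so the full €650 applies.
Total: €1,460 + €650 = €2,110.

€2,110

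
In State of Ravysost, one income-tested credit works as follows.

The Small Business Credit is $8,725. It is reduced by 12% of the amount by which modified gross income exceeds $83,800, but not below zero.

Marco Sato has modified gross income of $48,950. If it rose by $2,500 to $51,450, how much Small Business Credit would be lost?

$0

At $48,950 — $48,950 is at or below the $83,800 threshold, so the full $8,725 applies.
At $51,450 — $51,450 is at or below the $83,800 threshold, so the full $8,725 applies.
Lost: $8,725 − $8,725 = $0.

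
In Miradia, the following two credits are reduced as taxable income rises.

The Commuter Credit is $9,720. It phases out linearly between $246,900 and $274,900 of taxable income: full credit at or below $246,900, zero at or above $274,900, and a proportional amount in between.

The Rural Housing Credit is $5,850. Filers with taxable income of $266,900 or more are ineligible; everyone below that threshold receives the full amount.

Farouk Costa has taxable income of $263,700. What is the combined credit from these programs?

$9,738

Commuter Credit: $263,700 is $16,800 into a $28,000 phase-out range, leaving 11,200/28,000 of the credit: $9,720 × 11,200/28,000 = $3,888.
Rural Housing Credit: $263,700 is below the $266,900 cutoff, so the full $5,850 applies.
Total: $3,888 + $5,850 = $9,738.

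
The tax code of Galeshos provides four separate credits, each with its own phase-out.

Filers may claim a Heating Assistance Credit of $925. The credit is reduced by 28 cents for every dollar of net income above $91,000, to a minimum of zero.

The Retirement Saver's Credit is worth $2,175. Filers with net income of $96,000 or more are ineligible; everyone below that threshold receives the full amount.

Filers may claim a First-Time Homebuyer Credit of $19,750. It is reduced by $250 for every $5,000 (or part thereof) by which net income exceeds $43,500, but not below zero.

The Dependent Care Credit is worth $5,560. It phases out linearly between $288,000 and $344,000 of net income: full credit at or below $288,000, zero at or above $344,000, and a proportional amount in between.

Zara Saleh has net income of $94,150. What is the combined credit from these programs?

$24,778

Heating Assistance Credit: 28% of the $3,150 excess over $91,000 is $882; credit = $925 − $882 = $43.
Retirement Saver's Credit: $94,150 is below the $96,000 cutoff, so the full $2,175 applies.
First-Time Homebuyer Credit: income exceeds $43,500 by $50,650, which is 11 full-or-partial $5,000 increments; reduction = 11 × $250 = $2,750, leaving $17,000.
Dependent Care Credit: $94,150 is at or below the $288,000 threshold, so the full $5,560 applies.
Total: $43 + $2,175 + $17,000 + $5,560 = $24,778.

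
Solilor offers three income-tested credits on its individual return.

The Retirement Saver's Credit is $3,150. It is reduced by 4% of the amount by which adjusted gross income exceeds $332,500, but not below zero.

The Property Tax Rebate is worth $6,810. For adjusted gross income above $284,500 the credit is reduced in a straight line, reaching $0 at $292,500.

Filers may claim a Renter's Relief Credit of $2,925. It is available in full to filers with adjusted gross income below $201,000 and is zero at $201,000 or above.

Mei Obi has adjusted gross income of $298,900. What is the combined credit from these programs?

Retirement Saver's Credit: $298,900 is at or below the $332,500 threshold, so the full $3,150 applies.
Property Tax Rebate: $298,900 is at or above $292,500, so the credit is $0.
Renter's Relief Credit: $298,900 meets or exceeds the $201,000 cutoff, so the credit is $0.
Total: $3,150 + $0 + $0 = $3,150.

$3,150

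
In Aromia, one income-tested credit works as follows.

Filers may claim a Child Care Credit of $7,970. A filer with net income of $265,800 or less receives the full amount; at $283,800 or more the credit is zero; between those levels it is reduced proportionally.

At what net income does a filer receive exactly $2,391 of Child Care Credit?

$2,391 is 2,391/7,970 of the full $7,970, so 5,579/7,970 of the $18,000 range has been used: income = $265,800 + $18,000 × 5,579/7,970 = $278,400.

$278,400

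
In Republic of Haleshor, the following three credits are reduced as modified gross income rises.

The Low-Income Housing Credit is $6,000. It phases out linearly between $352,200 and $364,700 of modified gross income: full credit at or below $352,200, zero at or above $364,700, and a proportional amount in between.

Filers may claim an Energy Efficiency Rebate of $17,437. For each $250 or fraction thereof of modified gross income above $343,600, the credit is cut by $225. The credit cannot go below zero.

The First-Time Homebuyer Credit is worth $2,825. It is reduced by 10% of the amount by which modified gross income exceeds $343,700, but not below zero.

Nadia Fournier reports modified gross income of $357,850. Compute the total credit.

$9,310

Low-Income Housing Credit: $357,850 is $5,650 into a $12,500 phase-out range, leaving 6,850/12,500 of the credit: $6,000 × 6,850/12,500 = $3,288.
Energy Efficiency Rebate: income exceeds $343,600 by $14,250, which is 57 full-or-partial $250 increments; reduction = 57 × $225 = $12,825, leaving $4,612.
First-Time Homebuyer Credit: 10% of the $14,150 excess over $343,700 is $1,415; credit = $2,825 − $1,415 = $1,410.
Total: $3,288 + $4,612 + $1,410 = $9,310.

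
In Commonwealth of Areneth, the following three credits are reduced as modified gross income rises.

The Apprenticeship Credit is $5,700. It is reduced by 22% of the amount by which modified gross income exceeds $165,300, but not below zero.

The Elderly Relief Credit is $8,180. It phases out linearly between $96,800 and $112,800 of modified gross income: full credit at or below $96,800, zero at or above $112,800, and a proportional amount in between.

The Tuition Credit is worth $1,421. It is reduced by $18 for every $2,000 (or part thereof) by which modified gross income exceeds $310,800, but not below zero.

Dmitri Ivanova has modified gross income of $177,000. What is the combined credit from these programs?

$4,547

Apprenticeship Credit: 22% of the $11,700 excess over $165,300 is $2,574; credit = $5,700 − $2,574 = $3,126.
Elderly Relief Credit: $177,000 is at or above $112,800, so the credit is $0.
Tuition Credit: $177,000 is at or below the $310,800 threshold, so the full $1,421 applies.
Total: $3,126 + $0 + $1,421 = $4,547.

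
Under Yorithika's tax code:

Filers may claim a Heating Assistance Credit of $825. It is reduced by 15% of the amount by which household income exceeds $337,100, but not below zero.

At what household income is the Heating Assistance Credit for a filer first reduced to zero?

The credit falls by 15% of each dollar above $337,100, so it reaches zero when the excess is $825 / 15% = $5,500: income = $337,100 + $5,500 = $342,600.

$342,600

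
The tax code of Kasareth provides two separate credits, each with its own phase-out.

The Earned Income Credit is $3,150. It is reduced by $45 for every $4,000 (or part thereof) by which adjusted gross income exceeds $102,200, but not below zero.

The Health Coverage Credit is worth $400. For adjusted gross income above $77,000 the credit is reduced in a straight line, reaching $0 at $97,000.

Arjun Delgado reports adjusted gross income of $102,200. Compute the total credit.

$3,150

Earned Income Credit: $102,200 is at or below the $102,200 threshold, so the full $3,150 applies.
Health Coverage Credit: $102,200 is at or above $97,000, so the credit is $0.
Total: $3,150 + $0 = $3,150.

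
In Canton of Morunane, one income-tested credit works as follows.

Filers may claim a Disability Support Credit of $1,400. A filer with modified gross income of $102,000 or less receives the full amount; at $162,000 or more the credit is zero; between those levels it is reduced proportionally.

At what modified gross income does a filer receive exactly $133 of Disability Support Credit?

$133 is 133/1,400 of the full $1,400, so 1,267/1,400 of the $60,000 range has been used: income = $102,000 + $60,000 × 1,267/1,400 = $156,300.

$156,300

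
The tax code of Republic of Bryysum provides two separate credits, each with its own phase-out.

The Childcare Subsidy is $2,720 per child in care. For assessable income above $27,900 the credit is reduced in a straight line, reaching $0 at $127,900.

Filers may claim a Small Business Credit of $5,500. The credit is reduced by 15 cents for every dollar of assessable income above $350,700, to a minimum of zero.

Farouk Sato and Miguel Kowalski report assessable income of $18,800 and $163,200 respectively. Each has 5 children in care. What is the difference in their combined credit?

Farouk ($18,800): Childcare Subsidy: base = 5 × $2,720 = $13,600. $18,800 is at or below the $27,900 threshold, so the full $13,600 applies. Small Business Credit: $18,800 is at or below the $350,700 threshold, so the full $5,500 applies. total $13,600 + $5,500 = $19,100
Miguel ($163,200): Childcare Subsidy: base = 5 × $2,720 = $13,600. $163,200 is at or above $127,900, so the credit is $0. Small Business Credit: $163,200 is at or below the $350,700 threshold, so the full $5,500 applies. total $0 + $5,500 = $5,500
Difference: |$19,100 − $5,500| = $13,600.

$13,600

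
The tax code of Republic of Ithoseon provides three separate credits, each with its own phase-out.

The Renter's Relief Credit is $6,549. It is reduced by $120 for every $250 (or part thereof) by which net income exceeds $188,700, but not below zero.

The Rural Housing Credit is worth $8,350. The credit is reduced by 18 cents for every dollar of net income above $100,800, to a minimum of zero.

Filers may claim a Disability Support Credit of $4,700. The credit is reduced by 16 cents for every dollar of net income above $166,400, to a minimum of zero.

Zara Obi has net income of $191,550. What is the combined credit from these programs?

$5,785

Renter's Relief Credit: income exceeds $188,700 by $2,850, which is 12 full-or-partial $250 increments; reduction = 12 × $120 = $1,440, leaving $5,109.
Rural Housing Credit: 18% of the $90,750 excess over $100,800 is $16,335 ≥ base, so the credit is $0.
Disability Support Credit: 16% of the $25,150 excess over $166,400 is $4,024; credit = $4,700 − $4,024 = $676.
Total: $5,109 + $0 + $676 = $5,785.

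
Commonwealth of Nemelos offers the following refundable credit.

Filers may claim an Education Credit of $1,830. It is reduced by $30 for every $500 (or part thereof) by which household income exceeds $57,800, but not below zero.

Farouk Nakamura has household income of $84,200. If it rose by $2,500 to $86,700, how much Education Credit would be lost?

At $84,200 — income exceeds $57,800 by $26,400, which is 53 full-or-partial $500 increments; reduction = 53 × $30 = $1,590, leaving $240.
At $86,700 — income exceeds $57,800 by $28,900, which is 58 full-or-partial $500 increments; reduction = 58 × $30 = $1,740, leaving $90.
Lost: $240 − $90 = $150.

$150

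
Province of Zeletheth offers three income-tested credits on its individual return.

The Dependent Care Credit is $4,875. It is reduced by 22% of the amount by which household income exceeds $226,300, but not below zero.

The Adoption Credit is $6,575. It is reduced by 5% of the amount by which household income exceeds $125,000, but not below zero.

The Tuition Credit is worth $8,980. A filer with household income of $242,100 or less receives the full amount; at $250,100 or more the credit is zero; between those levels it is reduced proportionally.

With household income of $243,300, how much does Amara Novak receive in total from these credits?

Dependent Care Credit: 22% of the $17,000 excess over $226,300 is $3,740; credit = $4,875 − $3,740 = $1,135.
Adoption Credit: 5% of the $118,300 excess over $125,000 is $5,915; credit = $6,575 − $5,915 = $660.
Tuition Credit: $243,300 is $1,200 into a $8,000 phase-out range, leaving 6,800/8,000 of the credit: $8,980 × 6,800/8,000 = $7,633.
Total: $1,135 + $660 + $7,633 = $9,428.

$9,428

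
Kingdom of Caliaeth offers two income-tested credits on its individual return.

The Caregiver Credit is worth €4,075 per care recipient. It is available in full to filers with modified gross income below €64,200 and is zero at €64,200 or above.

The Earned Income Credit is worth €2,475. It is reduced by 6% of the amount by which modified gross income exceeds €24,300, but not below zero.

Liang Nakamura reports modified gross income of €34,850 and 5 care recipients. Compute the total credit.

Caregiver Credit: base = 5 × €4,075 = €20,375. €34,850 is below the €64,200 cutoff, so the full €20,375 applies.
Earned Income Credit: 6% of the €10,550 excess over €24,300 is €633; credit = €2,475 − €633 = €1,842.
Total: €20,375 + €1,842 = €22,217.

€22,217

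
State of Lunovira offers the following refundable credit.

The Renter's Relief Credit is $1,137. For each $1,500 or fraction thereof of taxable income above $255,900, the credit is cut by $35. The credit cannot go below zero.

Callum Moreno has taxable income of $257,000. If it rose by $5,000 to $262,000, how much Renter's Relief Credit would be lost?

$140

At $257,000 — income exceeds $255,900 by $1,100, which is 1 full-or-partial $1,500 increment; reduction = 1 × $35 = $35, leaving $1,102.
At $262,000 — income exceeds $255,900 by $6,100, which is 5 full-or-partial $1,500 increments; reduction = 5 × $35 = $175, leaving $962.
Lost: $1,102 − $962 = $140.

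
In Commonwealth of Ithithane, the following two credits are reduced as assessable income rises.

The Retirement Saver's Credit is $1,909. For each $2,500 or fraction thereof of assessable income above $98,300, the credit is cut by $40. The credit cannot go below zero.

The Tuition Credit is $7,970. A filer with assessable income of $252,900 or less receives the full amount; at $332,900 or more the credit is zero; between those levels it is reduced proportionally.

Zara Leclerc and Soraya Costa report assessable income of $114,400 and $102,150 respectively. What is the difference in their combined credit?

Zara ($114,400): Retirement Saver's Credit: income exceeds $98,300 by $16,100, which is 7 full-or-partial $2,500 increments; reduction = 7 × $40 = $280, leaving $1,629. Tuition Credit: $114,400 is at or below the $252,900 threshold, so the full $7,970 applies. total $1,629 + $7,970 = $9,599
Soraya ($102,150): Retirement Saver's Credit: income exceeds $98,300 by $3,850, which is 2 full-or-partial $2,500 increments; reduction = 2 × $40 = $80, leaving $1,829. Tuition Credit: $102,150 is at or below the $252,900 threshold, so the full $7,970 applies. total $1,829 + $7,970 = $9,799
Difference: |$9,599 − $9,799| = $200.

$200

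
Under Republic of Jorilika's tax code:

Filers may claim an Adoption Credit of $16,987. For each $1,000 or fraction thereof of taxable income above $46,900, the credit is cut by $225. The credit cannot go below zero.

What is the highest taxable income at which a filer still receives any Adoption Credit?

After 75 increments the reduction is 75 × $225 = $16,875, leaving $112; one more increment wipes it out. Increment 75 ends at excess 75 × $1,000 = $75,000, so the highest qualifying income is $46,900 + $75,000 = $121,900.

$121,900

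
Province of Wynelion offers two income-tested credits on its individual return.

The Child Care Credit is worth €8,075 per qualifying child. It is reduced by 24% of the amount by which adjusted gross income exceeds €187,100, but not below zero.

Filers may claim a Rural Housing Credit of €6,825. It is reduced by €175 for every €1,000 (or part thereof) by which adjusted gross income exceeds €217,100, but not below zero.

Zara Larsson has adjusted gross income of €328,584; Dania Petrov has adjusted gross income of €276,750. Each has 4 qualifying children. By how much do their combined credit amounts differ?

Zara (€328,584): Child Care Credit: base = 4 × €8,075 = €32,300. 24% of the €141,484 excess over €187,100 is €33,956.16 ≥ base, so the credit is €0. Rural Housing Credit: income exceeds €217,100 by €111,484 → 112 increments × €175 = €19,600 ≥ base, so the credit is €0. total €0 + €0 = €0
Dania (€276,750): Child Care Credit: base = 4 × €8,075 = €32,300. 24% of the €89,650 excess over €187,100 is €21,516; credit = €32,300 − €21,516 = €10,784. Rural Housing Credit: income exceeds €217,100 by €59,650 → 60 increments × €175 = €10,500 ≥ base, so the credit is €0. total €10,784 + €0 = €10,784
Difference: |€0 − €10,784| = €10,784.

€10,784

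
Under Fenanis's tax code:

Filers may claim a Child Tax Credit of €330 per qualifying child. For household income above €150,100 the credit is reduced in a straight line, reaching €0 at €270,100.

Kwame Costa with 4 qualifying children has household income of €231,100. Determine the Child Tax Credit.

Child Tax Credit: base = 4 × €330 = €1,320. €231,100 is €81,000 into a €120,000 phase-out range, leaving 39,000/120,000 of the credit: €1,320 × 39,000/120,000 = €429.

€429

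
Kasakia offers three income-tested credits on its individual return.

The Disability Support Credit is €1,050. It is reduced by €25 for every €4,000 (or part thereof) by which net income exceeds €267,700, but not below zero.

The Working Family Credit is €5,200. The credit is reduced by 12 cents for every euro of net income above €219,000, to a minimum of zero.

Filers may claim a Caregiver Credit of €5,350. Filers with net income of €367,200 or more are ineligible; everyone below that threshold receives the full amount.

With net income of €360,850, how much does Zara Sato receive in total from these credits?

Disability Support Credit: income exceeds €267,700 by €93,150, which is 24 full-or-partial €4,000 increments; reduction = 24 × €25 = €600, leaving €450.
Working Family Credit: 12% of the €141,850 excess over €219,000 is €17,022 ≥ base, so the credit is €0.
Caregiver Credit: €360,850 is below the €367,200 cutoff, so the full €5,350 applies.
Total: €450 + €0 + €5,350 = €5,800.

€5,800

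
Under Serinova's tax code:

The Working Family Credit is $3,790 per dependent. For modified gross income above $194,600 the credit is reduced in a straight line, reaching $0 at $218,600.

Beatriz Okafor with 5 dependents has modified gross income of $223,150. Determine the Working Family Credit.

Working Family Credit: base = 5 × $3,790 = $18,950. $223,150 is at or above $218,600, so the credit is $0.

$0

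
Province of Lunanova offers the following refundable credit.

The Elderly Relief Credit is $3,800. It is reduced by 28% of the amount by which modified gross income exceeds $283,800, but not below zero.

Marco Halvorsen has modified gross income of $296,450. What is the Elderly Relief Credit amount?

Elderly Relief Credit: 28% of the $12,650 excess over $283,800 is $3,542; credit = $3,800 − $3,542 = $258.

$258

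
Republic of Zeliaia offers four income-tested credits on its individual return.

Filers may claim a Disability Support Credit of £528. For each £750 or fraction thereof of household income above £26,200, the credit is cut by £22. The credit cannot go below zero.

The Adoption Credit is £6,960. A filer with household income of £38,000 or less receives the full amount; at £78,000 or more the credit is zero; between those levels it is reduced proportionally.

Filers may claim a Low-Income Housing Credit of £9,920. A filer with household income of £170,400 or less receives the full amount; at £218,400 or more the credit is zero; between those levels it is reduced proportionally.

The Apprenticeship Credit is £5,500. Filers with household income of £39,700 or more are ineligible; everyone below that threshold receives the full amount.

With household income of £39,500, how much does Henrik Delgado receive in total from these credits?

£22,251

Disability Support Credit: income exceeds £26,200 by £13,300, which is 18 full-or-partial £750 increments; reduction = 18 × £22 = £396, leaving £132.
Adoption Credit: £39,500 is £1,500 into a £40,000 phase-out range, leaving 38,500/40,000 of the credit: £6,960 × 38,500/40,000 = £6,699.
Low-Income Housing Credit: £39,500 is at or below the £170,400 threshold, so the full £9,920 applies.
Apprenticeship Credit: £39,500 is below the £39,700 cutoff, so the full £5,500 applies.
Total: £132 + £6,699 + £9,920 + £5,500 = £22,251.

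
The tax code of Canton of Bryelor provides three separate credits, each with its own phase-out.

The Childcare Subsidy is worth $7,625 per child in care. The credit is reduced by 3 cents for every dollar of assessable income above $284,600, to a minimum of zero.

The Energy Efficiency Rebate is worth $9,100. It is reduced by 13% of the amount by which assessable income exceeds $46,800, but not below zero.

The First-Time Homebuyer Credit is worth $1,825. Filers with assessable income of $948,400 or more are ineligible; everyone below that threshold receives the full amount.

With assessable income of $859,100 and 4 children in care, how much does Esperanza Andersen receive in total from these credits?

Childcare Subsidy: base = 4 × $7,625 = $30,500. 3% of the $574,500 excess over $284,600 is $17,235; credit = $30,500 − $17,235 = $13,265.
Energy Efficiency Rebate: 13% of the $812,300 excess over $46,800 is $105,599 ≥ base, so the credit is $0.
First-Time Homebuyer Credit: $859,100 is below the $948,400 cutoff, so the full $1,825 applies.
Total: $13,265 + $0 + $1,825 = $15,090.

$15,090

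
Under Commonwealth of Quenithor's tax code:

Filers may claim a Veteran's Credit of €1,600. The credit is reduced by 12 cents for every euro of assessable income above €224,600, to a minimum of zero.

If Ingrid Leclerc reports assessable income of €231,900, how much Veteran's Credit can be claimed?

Veteran's Credit: 12% of the €7,300 excess over €224,600 is €876; credit = €1,600 − €876 = €724.

€724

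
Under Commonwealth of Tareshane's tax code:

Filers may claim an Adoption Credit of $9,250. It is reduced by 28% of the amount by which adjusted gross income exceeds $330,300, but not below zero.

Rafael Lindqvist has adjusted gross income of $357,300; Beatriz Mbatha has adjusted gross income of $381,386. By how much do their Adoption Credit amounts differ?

$1,690

Rafael ($357,300): Adoption Credit: 28% of the $27,000 excess over $330,300 is $7,560; credit = $9,250 − $7,560 = $1,690.
Beatriz ($381,386): Adoption Credit: 28% of the $51,086 excess over $330,300 is $14,304.08 ≥ base, so the credit is $0.
Difference: |$1,690 − $0| = $1,690.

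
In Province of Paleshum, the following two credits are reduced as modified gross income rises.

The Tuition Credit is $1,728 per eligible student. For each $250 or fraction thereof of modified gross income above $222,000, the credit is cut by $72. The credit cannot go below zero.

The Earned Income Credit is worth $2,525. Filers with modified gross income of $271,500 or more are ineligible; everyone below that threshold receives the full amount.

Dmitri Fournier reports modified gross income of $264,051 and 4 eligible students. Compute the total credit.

Tuition Credit: base = 4 × $1,728 = $6,912. income exceeds $222,000 by $42,051 → 169 increments × $72 = $12,168 ≥ base, so the credit is $0.
Earned Income Credit: $264,051 is below the $271,500 cutoff, so the full $2,525 applies.
Total: $0 + $2,525 = $2,525.

$2,525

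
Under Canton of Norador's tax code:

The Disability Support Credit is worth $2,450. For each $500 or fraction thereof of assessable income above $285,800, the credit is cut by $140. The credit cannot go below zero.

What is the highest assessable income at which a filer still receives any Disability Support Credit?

After 17 increments the reduction is 17 × $140 = $2,380, leaving $70; one more increment wipes it out. Increment 17 ends at excess 17 × $500 = $8,500, so the highest qualifying income is $285,800 + $8,500 = $294,300.

$294,300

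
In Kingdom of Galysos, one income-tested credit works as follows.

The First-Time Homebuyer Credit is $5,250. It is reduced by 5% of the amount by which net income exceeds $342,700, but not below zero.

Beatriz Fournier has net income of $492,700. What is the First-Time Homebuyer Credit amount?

$0

First-Time Homebuyer Credit: 5% of the $150,000 excess over $342,700 is $7,500 ≥ base, so the credit is $0.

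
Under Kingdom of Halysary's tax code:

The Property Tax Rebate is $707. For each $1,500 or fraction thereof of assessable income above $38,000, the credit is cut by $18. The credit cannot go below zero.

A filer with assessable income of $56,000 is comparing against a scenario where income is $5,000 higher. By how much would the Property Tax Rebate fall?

At $56,000 — income exceeds $38,000 by $18,000, which is 12 full-or-partial $1,500 increments; reduction = 12 × $18 = $216, leaving $491.
At $61,000 — income exceeds $38,000 by $23,000, which is 16 full-or-partial $1,500 increments; reduction = 16 × $18 = $288, leaving $419.
Lost: $491 − $419 = $72.

$72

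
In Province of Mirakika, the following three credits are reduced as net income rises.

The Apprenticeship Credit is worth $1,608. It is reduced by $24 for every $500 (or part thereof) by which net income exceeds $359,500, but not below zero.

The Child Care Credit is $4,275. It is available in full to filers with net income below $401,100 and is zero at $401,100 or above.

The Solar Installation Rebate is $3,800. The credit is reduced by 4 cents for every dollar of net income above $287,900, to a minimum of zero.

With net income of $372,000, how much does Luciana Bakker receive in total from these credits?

Apprenticeship Credit: income exceeds $359,500 by $12,500, which is 25 full-or-partial $500 increments; reduction = 25 × $24 = $600, leaving $1,008.
Child Care Credit: $372,000 is below the $401,100 cutoff, so the full $4,275 applies.
Solar Installation Rebate: 4% of the $84,100 excess over $287,900 is $3,364; credit = $3,800 − $3,364 = $436.
Total: $1,008 + $4,275 + $436 = $5,719.

$5,719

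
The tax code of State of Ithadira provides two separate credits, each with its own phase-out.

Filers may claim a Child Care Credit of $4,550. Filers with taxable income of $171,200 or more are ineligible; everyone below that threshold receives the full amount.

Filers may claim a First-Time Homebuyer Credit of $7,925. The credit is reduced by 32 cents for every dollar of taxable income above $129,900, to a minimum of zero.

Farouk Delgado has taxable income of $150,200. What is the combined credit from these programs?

$5,979

Child Care Credit: $150,200 is below the $171,200 cutoff, so the full $4,550 applies.
First-Time Homebuyer Credit: 32% of the $20,300 excess over $129,900 is $6,496; credit = $7,925 − $6,496 = $1,429.
Total: $4,550 + $1,429 = $5,979.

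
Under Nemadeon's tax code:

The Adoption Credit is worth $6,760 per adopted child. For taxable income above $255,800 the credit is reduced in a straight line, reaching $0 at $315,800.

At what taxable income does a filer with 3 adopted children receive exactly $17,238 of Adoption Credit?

Full credit = 3 × $6,760 = $20,280.
$17,238 is 17,238/20,280 of the full $20,280, so 3,042/20,280 of the $60,000 range has been used: income = $255,800 + $60,000 × 3,042/20,280 = $264,800.

$264,800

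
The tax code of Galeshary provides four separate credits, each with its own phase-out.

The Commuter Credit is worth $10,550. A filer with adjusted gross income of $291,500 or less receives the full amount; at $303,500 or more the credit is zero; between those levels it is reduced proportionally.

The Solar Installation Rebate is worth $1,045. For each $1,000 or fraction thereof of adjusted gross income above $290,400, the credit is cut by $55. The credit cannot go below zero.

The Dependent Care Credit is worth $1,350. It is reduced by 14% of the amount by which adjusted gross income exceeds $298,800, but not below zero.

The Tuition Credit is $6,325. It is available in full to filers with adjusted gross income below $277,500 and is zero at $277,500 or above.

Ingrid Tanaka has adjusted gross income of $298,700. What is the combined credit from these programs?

Commuter Credit: $298,700 is $7,200 into a $12,000 phase-out range, leaving 4,800/12,000 of the credit: $10,550 × 4,800/12,000 = $4,220.
Solar Installation Rebate: income exceeds $290,400 by $8,300, which is 9 full-or-partial $1,000 increments; reduction = 9 × $55 = $495, leaving $550.
Dependent Care Credit: $298,700 is at or below the $298,800 threshold, so the full $1,350 applies.
Tuition Credit: $298,700 meets or exceeds the $277,500 cutoff, so the credit is $0.
Total: $4,220 + $550 + $1,350 + $0 = $6,120.

$6,120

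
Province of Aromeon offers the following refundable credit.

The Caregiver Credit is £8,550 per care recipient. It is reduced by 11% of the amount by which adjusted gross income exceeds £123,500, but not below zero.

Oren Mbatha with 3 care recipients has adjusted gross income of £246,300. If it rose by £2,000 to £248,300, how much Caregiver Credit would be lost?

At £246,300 — base = 3 × £8,550 = £25,650. 11% of the £122,800 excess over £123,500 is £13,508; credit = £25,650 − £13,508 = £12,142.
At £248,300 — base = 3 × £8,550 = £25,650. 11% of the £124,800 excess over £123,500 is £13,728; credit = £25,650 − £13,728 = £11,922.
Lost: £12,142 − £11,922 = £220.

£220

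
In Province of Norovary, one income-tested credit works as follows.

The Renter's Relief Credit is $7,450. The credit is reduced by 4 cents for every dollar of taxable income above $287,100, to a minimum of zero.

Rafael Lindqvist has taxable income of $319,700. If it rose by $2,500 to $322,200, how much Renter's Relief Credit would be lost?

At $319,700 — 4% of the $32,600 excess over $287,100 is $1,304; credit = $7,450 − $1,304 = $6,146.
At $322,200 — 4% of the $35,100 excess over $287,100 is $1,404; credit = $7,450 − $1,404 = $6,046.
Lost: $6,146 − $6,046 = $100.

$100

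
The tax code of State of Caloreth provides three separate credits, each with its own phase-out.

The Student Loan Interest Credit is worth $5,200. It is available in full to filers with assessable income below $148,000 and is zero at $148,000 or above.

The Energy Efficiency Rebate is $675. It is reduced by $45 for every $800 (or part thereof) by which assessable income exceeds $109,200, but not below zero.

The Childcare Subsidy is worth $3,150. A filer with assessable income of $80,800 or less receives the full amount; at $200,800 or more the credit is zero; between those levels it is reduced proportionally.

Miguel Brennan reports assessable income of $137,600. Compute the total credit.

Student Loan Interest Credit: $137,600 is below the $148,000 cutoff, so the full $5,200 applies.
Energy Efficiency Rebate: income exceeds $109,200 by $28,400 → 36 increments × $45 = $1,620 ≥ base, so the credit is $0.
Childcare Subsidy: $137,600 is $56,800 into a $120,000 phase-out range, leaving 63,200/120,000 of the credit: $3,150 × 63,200/120,000 = $1,659.
Total: $5,200 + $0 + $1,659 = $6,859.

$6,859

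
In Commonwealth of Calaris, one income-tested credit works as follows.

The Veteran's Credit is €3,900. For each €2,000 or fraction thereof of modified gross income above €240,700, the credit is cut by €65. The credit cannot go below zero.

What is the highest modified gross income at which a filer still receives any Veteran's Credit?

After 59 increments the reduction is 59 × €65 = €3,835, leaving €65; one more increment wipes it out. Increment 59 ends at excess 59 × €2,000 = €118,000, so the highest qualifying income is €240,700 + €118,000 = €358,700.

€358,700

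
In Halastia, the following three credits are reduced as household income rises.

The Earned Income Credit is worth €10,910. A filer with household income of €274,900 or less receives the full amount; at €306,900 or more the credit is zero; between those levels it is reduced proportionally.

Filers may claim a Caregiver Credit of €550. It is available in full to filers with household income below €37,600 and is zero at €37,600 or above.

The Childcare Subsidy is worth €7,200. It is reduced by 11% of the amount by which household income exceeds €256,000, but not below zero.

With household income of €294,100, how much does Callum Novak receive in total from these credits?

Earned Income Credit: €294,100 is €19,200 into a €32,000 phase-out range, leaving 12,800/32,000 of the credit: €10,910 × 12,800/32,000 = €4,364.
Caregiver Credit: €294,100 meets or exceeds the €37,600 cutoff, so the credit is €0.
Childcare Subsidy: 11% of the €38,100 excess over €256,000 is €4,191; credit = €7,200 − €4,191 = €3,009.
Total: €4,364 + €0 + €3,009 = €7,373.

€7,373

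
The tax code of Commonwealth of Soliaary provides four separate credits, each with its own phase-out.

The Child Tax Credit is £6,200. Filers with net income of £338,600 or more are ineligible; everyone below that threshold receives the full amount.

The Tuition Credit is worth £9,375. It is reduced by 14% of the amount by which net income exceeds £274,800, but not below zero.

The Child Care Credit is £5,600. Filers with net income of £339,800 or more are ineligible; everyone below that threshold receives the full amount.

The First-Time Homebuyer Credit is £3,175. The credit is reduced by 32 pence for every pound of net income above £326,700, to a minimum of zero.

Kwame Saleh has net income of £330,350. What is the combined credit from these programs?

£15,405

Child Tax Credit: £330,350 is below the £338,600 cutoff, so the full £6,200 applies.
Tuition Credit: 14% of the £55,550 excess over £274,800 is £7,777; credit = £9,375 − £7,777 = £1,598.
Child Care Credit: £330,350 is below the £339,800 cutoff, so the full £5,600 applies.
First-Time Homebuyer Credit: 32% of the £3,650 excess over £326,700 is £1,168; credit = £3,175 − £1,168 = £2,007.
Total: £6,200 + £1,598 + £5,600 + £2,007 = £15,405.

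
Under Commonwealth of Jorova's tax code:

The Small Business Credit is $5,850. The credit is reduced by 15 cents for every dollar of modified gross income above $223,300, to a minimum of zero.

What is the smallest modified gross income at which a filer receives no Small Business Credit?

$262,300

The credit falls by 15% of each dollar above $223,300, so it reaches zero when the excess is $5,850 / 15% = $39,000: income = $223,300 + $39,000 = $262,300.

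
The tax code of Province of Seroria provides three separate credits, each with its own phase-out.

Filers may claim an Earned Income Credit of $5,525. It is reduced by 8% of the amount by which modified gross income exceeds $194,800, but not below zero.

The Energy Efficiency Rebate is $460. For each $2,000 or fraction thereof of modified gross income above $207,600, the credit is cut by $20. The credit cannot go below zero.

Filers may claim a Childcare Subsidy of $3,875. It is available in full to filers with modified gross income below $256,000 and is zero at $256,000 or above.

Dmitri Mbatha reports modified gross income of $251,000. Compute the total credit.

$4,924

Earned Income Credit: 8% of the $56,200 excess over $194,800 is $4,496; credit = $5,525 − $4,496 = $1,029.
Energy Efficiency Rebate: income exceeds $207,600 by $43,400, which is 22 full-or-partial $2,000 increments; reduction = 22 × $20 = $440, leaving $20.
Childcare Subsidy: $251,000 is below the $256,000 cutoff, so the full $3,875 applies.
Total: $1,029 + $20 + $3,875 = $4,924.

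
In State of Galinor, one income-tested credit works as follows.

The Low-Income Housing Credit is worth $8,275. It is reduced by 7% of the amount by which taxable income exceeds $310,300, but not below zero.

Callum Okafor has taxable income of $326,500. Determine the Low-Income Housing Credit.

$7,141

Low-Income Housing Credit: 7% of the $16,200 excess over $310,300 is $1,134; credit = $8,275 − $1,134 = $7,141.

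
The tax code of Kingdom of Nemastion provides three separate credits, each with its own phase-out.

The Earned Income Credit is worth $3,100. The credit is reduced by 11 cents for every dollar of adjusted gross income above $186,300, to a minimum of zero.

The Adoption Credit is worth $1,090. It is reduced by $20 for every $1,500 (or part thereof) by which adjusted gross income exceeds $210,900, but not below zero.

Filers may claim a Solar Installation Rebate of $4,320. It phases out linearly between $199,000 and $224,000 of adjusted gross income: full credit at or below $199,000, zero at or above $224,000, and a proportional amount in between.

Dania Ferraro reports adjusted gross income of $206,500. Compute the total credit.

$4,992

Earned Income Credit: 11% of the $20,200 excess over $186,300 is $2,222; credit = $3,100 − $2,222 = $878.
Adoption Credit: $206,500 is at or below the $210,900 threshold, so the full $1,090 applies.
Solar Installation Rebate: $206,500 is $7,500 into a $25,000 phase-out range, leaving 17,500/25,000 of the credit: $4,320 × 17,500/25,000 = $3,024.
Total: $878 + $1,090 + $3,024 = $4,992.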